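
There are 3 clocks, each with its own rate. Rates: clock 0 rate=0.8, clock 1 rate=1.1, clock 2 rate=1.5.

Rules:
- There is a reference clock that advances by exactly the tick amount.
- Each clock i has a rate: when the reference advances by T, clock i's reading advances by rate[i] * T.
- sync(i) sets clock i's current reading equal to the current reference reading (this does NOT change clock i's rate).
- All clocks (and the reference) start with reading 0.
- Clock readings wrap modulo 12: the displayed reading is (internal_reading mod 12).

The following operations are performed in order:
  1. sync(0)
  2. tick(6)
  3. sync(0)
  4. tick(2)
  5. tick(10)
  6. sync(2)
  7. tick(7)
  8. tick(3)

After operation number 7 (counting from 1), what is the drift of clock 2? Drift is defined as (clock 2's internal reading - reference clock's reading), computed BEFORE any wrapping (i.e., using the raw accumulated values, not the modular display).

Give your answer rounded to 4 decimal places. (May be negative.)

Answer: 3.5000

Derivation:
After op 1 sync(0): ref=0.0000 raw=[0.0000 0.0000 0.0000]
After op 2 tick(6): ref=6.0000 raw=[4.8000 6.6000 9.0000]
After op 3 sync(0): ref=6.0000 raw=[6.0000 6.6000 9.0000]
After op 4 tick(2): ref=8.0000 raw=[7.6000 8.8000 12.0000]
After op 5 tick(10): ref=18.0000 raw=[15.6000 19.8000 27.0000]
After op 6 sync(2): ref=18.0000 raw=[15.6000 19.8000 18.0000]
After op 7 tick(7): ref=25.0000 raw=[21.2000 27.5000 28.5000]
Drift of clock 2 after op 7: 28.5000 - 25.0000 = 3.5000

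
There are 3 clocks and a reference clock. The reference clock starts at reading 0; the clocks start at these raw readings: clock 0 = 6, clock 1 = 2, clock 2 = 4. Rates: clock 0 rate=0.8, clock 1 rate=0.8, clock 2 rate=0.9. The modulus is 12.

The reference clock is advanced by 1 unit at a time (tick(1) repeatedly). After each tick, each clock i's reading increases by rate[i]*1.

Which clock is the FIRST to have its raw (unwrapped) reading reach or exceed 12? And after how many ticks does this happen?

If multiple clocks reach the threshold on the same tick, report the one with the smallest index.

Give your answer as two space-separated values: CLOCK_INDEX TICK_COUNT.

clock 0: start=6, rate=0.8, needs 12-6 = 6; ticks = ceil(6/0.8) = ceil(7.5000) = 8; reading at tick 8 = 6 + 0.8*8 = 12.4000
clock 1: start=2, rate=0.8, needs 12-2 = 10; ticks = ceil(10/0.8) = ceil(12.5000) = 13; reading at tick 13 = 2 + 0.8*13 = 12.4000
clock 2: start=4, rate=0.9, needs 12-4 = 8; ticks = ceil(8/0.9) = ceil(8.8889) = 9; reading at tick 9 = 4 + 0.9*9 = 12.1000
Minimum tick count = 8; winners = [0]; smallest index = 0

Answer: 0 8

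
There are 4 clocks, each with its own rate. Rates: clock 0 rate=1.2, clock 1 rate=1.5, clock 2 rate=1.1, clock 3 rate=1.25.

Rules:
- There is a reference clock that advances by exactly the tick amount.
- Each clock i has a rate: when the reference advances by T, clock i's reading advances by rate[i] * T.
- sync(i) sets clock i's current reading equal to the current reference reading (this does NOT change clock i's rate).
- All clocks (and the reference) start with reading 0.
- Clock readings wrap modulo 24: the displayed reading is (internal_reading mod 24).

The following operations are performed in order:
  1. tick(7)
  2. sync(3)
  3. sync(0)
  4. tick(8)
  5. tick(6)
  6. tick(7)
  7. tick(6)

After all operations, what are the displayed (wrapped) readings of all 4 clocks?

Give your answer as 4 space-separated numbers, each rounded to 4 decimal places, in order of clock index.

Answer: 15.4000 3.0000 13.4000 16.7500

Derivation:
After op 1 tick(7): ref=7.0000 raw=[8.4000 10.5000 7.7000 8.7500]
After op 2 sync(3): ref=7.0000 raw=[8.4000 10.5000 7.7000 7.0000]
After op 3 sync(0): ref=7.0000 raw=[7.0000 10.5000 7.7000 7.0000]
After op 4 tick(8): ref=15.0000 raw=[16.6000 22.5000 16.5000 17.0000]
After op 5 tick(6): ref=21.0000 raw=[23.8000 31.5000 23.1000 24.5000]
After op 6 tick(7): ref=28.0000 raw=[32.2000 42.0000 30.8000 33.2500]
After op 7 tick(6): ref=34.0000 raw=[39.4000 51.0000 37.4000 40.7500]
Wrap final raw readings (mod 24): 39.4000 mod 24 = 15.4000; 51.0000 mod 24 = 3.0000; 37.4000 mod 24 = 13.4000; 40.7500 mod 24 = 16.7500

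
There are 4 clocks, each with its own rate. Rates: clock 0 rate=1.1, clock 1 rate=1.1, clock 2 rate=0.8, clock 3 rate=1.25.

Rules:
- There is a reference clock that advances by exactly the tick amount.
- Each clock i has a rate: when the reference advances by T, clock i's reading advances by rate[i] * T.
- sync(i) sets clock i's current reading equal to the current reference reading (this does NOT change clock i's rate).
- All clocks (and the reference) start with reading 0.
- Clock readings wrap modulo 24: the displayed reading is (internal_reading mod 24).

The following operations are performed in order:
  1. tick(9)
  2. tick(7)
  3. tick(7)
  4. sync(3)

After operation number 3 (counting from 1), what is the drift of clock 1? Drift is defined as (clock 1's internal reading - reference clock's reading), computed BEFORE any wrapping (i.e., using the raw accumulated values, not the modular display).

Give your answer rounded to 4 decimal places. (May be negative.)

After op 1 tick(9): ref=9.0000 raw=[9.9000 9.9000 7.2000 11.2500]
After op 2 tick(7): ref=16.0000 raw=[17.6000 17.6000 12.8000 20.0000]
After op 3 tick(7): ref=23.0000 raw=[25.3000 25.3000 18.4000 28.7500]
Drift of clock 1 after op 3: 25.3000 - 23.0000 = 2.3000

Answer: 2.3000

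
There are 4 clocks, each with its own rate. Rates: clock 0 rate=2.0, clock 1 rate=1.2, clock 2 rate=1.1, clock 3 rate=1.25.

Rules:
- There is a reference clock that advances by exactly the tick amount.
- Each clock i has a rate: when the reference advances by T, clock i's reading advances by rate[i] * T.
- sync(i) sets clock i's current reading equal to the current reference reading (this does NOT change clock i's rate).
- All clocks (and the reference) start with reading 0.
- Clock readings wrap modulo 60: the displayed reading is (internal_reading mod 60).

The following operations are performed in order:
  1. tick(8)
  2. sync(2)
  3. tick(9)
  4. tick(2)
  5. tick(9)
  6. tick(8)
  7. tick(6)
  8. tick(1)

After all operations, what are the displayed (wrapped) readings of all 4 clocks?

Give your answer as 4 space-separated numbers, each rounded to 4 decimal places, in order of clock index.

After op 1 tick(8): ref=8.0000 raw=[16.0000 9.6000 8.8000 10.0000]
After op 2 sync(2): ref=8.0000 raw=[16.0000 9.6000 8.0000 10.0000]
After op 3 tick(9): ref=17.0000 raw=[34.0000 20.4000 17.9000 21.2500]
After op 4 tick(2): ref=19.0000 raw=[38.0000 22.8000 20.1000 23.7500]
After op 5 tick(9): ref=28.0000 raw=[56.0000 33.6000 30.0000 35.0000]
After op 6 tick(8): ref=36.0000 raw=[72.0000 43.2000 38.8000 45.0000]
After op 7 tick(6): ref=42.0000 raw=[84.0000 50.4000 45.4000 52.5000]
After op 8 tick(1): ref=43.0000 raw=[86.0000 51.6000 46.5000 53.7500]
Wrap final raw readings (mod 60): 86.0000 mod 60 = 26.0000; 51.6000 mod 60 = 51.6000; 46.5000 mod 60 = 46.5000; 53.7500 mod 60 = 53.7500

Answer: 26.0000 51.6000 46.5000 53.7500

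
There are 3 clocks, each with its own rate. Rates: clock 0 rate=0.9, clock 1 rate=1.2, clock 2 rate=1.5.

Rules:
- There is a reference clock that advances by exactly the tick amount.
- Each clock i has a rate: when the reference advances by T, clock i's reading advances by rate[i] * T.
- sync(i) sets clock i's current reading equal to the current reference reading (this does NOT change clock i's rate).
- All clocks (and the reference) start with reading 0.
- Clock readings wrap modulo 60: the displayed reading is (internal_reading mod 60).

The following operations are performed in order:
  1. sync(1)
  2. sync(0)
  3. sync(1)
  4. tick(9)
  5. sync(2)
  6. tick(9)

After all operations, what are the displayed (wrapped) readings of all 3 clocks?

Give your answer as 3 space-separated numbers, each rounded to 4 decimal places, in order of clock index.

Answer: 16.2000 21.6000 22.5000

Derivation:
After op 1 sync(1): ref=0.0000 raw=[0.0000 0.0000 0.0000]
After op 2 sync(0): ref=0.0000 raw=[0.0000 0.0000 0.0000]
After op 3 sync(1): ref=0.0000 raw=[0.0000 0.0000 0.0000]
After op 4 tick(9): ref=9.0000 raw=[8.1000 10.8000 13.5000]
After op 5 sync(2): ref=9.0000 raw=[8.1000 10.8000 9.0000]
After op 6 tick(9): ref=18.0000 raw=[16.2000 21.6000 22.5000]
Wrap final raw readings (mod 60): 16.2000 mod 60 = 16.2000; 21.6000 mod 60 = 21.6000; 22.5000 mod 60 = 22.5000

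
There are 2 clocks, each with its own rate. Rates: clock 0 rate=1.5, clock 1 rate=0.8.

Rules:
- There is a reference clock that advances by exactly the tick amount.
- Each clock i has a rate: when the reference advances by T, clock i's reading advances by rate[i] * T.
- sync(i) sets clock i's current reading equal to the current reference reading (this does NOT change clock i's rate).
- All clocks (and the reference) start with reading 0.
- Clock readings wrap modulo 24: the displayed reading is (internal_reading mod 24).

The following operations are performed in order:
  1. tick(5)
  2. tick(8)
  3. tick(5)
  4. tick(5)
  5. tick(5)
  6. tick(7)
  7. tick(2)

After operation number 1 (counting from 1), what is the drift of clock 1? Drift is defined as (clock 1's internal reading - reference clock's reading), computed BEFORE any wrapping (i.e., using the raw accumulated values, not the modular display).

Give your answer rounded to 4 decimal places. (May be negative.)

After op 1 tick(5): ref=5.0000 raw=[7.5000 4.0000]
Drift of clock 1 after op 1: 4.0000 - 5.0000 = -1.0000

Answer: -1.0000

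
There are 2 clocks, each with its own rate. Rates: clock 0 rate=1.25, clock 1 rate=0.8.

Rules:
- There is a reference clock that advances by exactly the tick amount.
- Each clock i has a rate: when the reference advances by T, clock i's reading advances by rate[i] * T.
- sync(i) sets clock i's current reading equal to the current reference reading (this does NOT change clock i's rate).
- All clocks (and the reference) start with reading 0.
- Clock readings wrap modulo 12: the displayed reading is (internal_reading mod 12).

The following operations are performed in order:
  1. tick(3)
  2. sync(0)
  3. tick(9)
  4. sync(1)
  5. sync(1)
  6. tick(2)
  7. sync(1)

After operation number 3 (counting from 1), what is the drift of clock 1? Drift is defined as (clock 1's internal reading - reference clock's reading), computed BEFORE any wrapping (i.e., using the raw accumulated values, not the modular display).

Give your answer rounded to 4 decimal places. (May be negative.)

Answer: -2.4000

Derivation:
After op 1 tick(3): ref=3.0000 raw=[3.7500 2.4000]
After op 2 sync(0): ref=3.0000 raw=[3.0000 2.4000]
After op 3 tick(9): ref=12.0000 raw=[14.2500 9.6000]
Drift of clock 1 after op 3: 9.6000 - 12.0000 = -2.4000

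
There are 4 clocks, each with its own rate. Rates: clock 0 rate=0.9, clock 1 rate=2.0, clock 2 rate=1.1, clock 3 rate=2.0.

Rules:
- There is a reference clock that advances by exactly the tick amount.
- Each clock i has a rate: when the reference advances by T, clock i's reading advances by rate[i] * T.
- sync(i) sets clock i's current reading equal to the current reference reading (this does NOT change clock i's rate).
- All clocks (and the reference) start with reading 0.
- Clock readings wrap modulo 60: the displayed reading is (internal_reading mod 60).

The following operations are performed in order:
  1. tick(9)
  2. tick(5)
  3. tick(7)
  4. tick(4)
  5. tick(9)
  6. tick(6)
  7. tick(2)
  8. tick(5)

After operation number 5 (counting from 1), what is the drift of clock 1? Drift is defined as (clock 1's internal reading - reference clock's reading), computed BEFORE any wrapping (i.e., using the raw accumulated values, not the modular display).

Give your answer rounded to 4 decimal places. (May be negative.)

Answer: 34.0000

Derivation:
After op 1 tick(9): ref=9.0000 raw=[8.1000 18.0000 9.9000 18.0000]
After op 2 tick(5): ref=14.0000 raw=[12.6000 28.0000 15.4000 28.0000]
After op 3 tick(7): ref=21.0000 raw=[18.9000 42.0000 23.1000 42.0000]
After op 4 tick(4): ref=25.0000 raw=[22.5000 50.0000 27.5000 50.0000]
After op 5 tick(9): ref=34.0000 raw=[30.6000 68.0000 37.4000 68.0000]
Drift of clock 1 after op 5: 68.0000 - 34.0000 = 34.0000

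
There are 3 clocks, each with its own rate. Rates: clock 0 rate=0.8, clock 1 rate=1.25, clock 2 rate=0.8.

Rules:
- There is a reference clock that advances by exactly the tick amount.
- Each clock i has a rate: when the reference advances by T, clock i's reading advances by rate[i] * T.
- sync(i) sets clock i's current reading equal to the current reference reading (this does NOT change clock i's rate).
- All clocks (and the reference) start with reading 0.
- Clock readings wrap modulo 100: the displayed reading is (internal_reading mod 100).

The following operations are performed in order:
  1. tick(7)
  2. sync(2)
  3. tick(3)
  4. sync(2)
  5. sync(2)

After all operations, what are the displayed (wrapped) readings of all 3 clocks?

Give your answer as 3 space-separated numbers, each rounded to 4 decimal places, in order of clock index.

Answer: 8.0000 12.5000 10.0000

Derivation:
After op 1 tick(7): ref=7.0000 raw=[5.6000 8.7500 5.6000]
After op 2 sync(2): ref=7.0000 raw=[5.6000 8.7500 7.0000]
After op 3 tick(3): ref=10.0000 raw=[8.0000 12.5000 9.4000]
After op 4 sync(2): ref=10.0000 raw=[8.0000 12.5000 10.0000]
After op 5 sync(2): ref=10.0000 raw=[8.0000 12.5000 10.0000]
Wrap final raw readings (mod 100): 8.0000 mod 100 = 8.0000; 12.5000 mod 100 = 12.5000; 10.0000 mod 100 = 10.0000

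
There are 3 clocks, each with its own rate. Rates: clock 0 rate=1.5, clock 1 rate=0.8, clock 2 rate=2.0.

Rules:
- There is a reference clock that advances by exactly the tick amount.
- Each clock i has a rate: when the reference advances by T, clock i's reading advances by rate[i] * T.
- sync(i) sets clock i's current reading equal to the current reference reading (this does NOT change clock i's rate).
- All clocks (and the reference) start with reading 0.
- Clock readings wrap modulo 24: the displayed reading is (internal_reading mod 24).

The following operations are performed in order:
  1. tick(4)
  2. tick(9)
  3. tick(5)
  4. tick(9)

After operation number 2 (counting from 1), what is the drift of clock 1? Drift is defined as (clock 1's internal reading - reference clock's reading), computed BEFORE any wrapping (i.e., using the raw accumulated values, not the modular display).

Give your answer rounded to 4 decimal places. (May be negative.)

After op 1 tick(4): ref=4.0000 raw=[6.0000 3.2000 8.0000]
After op 2 tick(9): ref=13.0000 raw=[19.5000 10.4000 26.0000]
Drift of clock 1 after op 2: 10.4000 - 13.0000 = -2.6000

Answer: -2.6000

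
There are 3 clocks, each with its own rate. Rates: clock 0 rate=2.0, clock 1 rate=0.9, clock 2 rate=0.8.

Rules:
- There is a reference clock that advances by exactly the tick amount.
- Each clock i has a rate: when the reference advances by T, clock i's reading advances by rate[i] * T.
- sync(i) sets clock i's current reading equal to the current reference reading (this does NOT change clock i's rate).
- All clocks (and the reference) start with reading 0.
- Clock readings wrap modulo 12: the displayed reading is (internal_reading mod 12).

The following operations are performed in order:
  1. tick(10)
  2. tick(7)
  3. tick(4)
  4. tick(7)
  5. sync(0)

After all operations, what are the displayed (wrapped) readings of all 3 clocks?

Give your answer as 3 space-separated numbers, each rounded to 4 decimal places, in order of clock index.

Answer: 4.0000 1.2000 10.4000

Derivation:
After op 1 tick(10): ref=10.0000 raw=[20.0000 9.0000 8.0000]
After op 2 tick(7): ref=17.0000 raw=[34.0000 15.3000 13.6000]
After op 3 tick(4): ref=21.0000 raw=[42.0000 18.9000 16.8000]
After op 4 tick(7): ref=28.0000 raw=[56.0000 25.2000 22.4000]
After op 5 sync(0): ref=28.0000 raw=[28.0000 25.2000 22.4000]
Wrap final raw readings (mod 12): 28.0000 mod 12 = 4.0000; 25.2000 mod 12 = 1.2000; 22.4000 mod 12 = 10.4000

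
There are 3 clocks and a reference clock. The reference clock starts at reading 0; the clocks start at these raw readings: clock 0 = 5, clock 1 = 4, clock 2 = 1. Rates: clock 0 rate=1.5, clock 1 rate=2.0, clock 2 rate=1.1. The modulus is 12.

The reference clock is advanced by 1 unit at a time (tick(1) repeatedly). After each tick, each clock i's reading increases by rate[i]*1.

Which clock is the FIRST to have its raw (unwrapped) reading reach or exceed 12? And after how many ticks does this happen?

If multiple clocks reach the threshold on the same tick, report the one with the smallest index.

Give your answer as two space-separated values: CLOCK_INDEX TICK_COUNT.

clock 0: start=5, rate=1.5, needs 12-5 = 7; ticks = ceil(7/1.5) = ceil(4.6667) = 5; reading at tick 5 = 5 + 1.5*5 = 12.5000
clock 1: start=4, rate=2.0, needs 12-4 = 8; ticks = ceil(8/2.0) = ceil(4.0000) = 4; reading at tick 4 = 4 + 2.0*4 = 12.0000
clock 2: start=1, rate=1.1, needs 12-1 = 11; ticks = ceil(11/1.1) = ceil(10.0000) = 10; reading at tick 10 = 1 + 1.1*10 = 12.0000
Minimum tick count = 4; winners = [1]; smallest index = 1

Answer: 1 4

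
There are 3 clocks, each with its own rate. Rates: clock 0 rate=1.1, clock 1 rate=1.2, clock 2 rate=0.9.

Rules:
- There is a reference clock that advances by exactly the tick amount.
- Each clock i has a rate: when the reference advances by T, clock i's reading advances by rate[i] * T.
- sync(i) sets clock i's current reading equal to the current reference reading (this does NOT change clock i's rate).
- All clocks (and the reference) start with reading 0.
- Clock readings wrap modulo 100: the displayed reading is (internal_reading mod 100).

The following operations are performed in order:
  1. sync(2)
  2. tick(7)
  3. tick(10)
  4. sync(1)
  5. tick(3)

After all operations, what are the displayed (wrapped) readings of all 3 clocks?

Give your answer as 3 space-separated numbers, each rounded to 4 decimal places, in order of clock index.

After op 1 sync(2): ref=0.0000 raw=[0.0000 0.0000 0.0000]
After op 2 tick(7): ref=7.0000 raw=[7.7000 8.4000 6.3000]
After op 3 tick(10): ref=17.0000 raw=[18.7000 20.4000 15.3000]
After op 4 sync(1): ref=17.0000 raw=[18.7000 17.0000 15.3000]
After op 5 tick(3): ref=20.0000 raw=[22.0000 20.6000 18.0000]
Wrap final raw readings (mod 100): 22.0000 mod 100 = 22.0000; 20.6000 mod 100 = 20.6000; 18.0000 mod 100 = 18.0000

Answer: 22.0000 20.6000 18.0000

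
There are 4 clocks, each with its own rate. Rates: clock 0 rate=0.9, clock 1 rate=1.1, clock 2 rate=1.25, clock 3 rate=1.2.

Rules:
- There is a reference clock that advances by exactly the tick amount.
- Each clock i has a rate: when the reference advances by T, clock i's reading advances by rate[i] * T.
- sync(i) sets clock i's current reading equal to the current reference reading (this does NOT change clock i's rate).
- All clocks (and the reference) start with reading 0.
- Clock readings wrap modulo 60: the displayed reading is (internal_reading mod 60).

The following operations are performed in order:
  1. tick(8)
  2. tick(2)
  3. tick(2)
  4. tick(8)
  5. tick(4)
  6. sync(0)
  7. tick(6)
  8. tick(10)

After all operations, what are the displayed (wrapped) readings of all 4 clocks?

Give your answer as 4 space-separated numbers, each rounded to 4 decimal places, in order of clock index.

After op 1 tick(8): ref=8.0000 raw=[7.2000 8.8000 10.0000 9.6000]
After op 2 tick(2): ref=10.0000 raw=[9.0000 11.0000 12.5000 12.0000]
After op 3 tick(2): ref=12.0000 raw=[10.8000 13.2000 15.0000 14.4000]
After op 4 tick(8): ref=20.0000 raw=[18.0000 22.0000 25.0000 24.0000]
After op 5 tick(4): ref=24.0000 raw=[21.6000 26.4000 30.0000 28.8000]
After op 6 sync(0): ref=24.0000 raw=[24.0000 26.4000 30.0000 28.8000]
After op 7 tick(6): ref=30.0000 raw=[29.4000 33.0000 37.5000 36.0000]
After op 8 tick(10): ref=40.0000 raw=[38.4000 44.0000 50.0000 48.0000]
Wrap final raw readings (mod 60): 38.4000 mod 60 = 38.4000; 44.0000 mod 60 = 44.0000; 50.0000 mod 60 = 50.0000; 48.0000 mod 60 = 48.0000

Answer: 38.4000 44.0000 50.0000 48.0000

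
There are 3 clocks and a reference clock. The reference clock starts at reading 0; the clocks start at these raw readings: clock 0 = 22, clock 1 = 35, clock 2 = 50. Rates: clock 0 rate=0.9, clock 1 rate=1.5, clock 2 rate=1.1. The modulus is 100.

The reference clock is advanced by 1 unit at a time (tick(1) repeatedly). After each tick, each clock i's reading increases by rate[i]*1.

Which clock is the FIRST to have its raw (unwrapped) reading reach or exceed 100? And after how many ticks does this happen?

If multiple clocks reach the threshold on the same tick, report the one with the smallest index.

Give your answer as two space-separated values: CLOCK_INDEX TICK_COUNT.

Answer: 1 44

Derivation:
clock 0: start=22, rate=0.9, needs 100-22 = 78; ticks = ceil(78/0.9) = ceil(86.6667) = 87; reading at tick 87 = 22 + 0.9*87 = 100.3000
clock 1: start=35, rate=1.5, needs 100-35 = 65; ticks = ceil(65/1.5) = ceil(43.3333) = 44; reading at tick 44 = 35 + 1.5*44 = 101.0000
clock 2: start=50, rate=1.1, needs 100-50 = 50; ticks = ceil(50/1.1) = ceil(45.4545) = 46; reading at tick 46 = 50 + 1.1*46 = 100.6000
Minimum tick count = 44; winners = [1]; smallest index = 1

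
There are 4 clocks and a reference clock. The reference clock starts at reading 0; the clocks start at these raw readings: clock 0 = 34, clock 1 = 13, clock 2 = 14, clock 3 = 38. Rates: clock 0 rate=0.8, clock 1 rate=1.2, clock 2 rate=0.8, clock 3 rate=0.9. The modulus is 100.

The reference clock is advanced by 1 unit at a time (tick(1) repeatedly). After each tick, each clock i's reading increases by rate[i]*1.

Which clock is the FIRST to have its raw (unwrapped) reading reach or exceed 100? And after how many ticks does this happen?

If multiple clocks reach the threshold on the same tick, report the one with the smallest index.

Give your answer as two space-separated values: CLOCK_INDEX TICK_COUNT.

clock 0: start=34, rate=0.8, needs 100-34 = 66; ticks = ceil(66/0.8) = ceil(82.5000) = 83; reading at tick 83 = 34 + 0.8*83 = 100.4000
clock 1: start=13, rate=1.2, needs 100-13 = 87; ticks = ceil(87/1.2) = ceil(72.5000) = 73; reading at tick 73 = 13 + 1.2*73 = 100.6000
clock 2: start=14, rate=0.8, needs 100-14 = 86; ticks = ceil(86/0.8) = ceil(107.5000) = 108; reading at tick 108 = 14 + 0.8*108 = 100.4000
clock 3: start=38, rate=0.9, needs 100-38 = 62; ticks = ceil(62/0.9) = ceil(68.8889) = 69; reading at tick 69 = 38 + 0.9*69 = 100.1000
Minimum tick count = 69; winners = [3]; smallest index = 3

Answer: 3 69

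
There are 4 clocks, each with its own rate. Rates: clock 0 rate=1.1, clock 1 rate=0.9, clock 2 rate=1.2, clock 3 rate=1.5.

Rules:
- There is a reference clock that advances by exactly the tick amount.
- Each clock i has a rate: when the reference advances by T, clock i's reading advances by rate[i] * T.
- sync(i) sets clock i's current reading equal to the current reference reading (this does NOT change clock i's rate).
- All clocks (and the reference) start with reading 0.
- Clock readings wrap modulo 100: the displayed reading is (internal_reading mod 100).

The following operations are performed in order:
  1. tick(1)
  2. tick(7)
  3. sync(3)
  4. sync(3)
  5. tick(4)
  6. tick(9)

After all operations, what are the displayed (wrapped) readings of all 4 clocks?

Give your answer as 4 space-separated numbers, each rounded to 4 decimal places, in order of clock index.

After op 1 tick(1): ref=1.0000 raw=[1.1000 0.9000 1.2000 1.5000]
After op 2 tick(7): ref=8.0000 raw=[8.8000 7.2000 9.6000 12.0000]
After op 3 sync(3): ref=8.0000 raw=[8.8000 7.2000 9.6000 8.0000]
After op 4 sync(3): ref=8.0000 raw=[8.8000 7.2000 9.6000 8.0000]
After op 5 tick(4): ref=12.0000 raw=[13.2000 10.8000 14.4000 14.0000]
After op 6 tick(9): ref=21.0000 raw=[23.1000 18.9000 25.2000 27.5000]
Wrap final raw readings (mod 100): 23.1000 mod 100 = 23.1000; 18.9000 mod 100 = 18.9000; 25.2000 mod 100 = 25.2000; 27.5000 mod 100 = 27.5000

Answer: 23.1000 18.9000 25.2000 27.5000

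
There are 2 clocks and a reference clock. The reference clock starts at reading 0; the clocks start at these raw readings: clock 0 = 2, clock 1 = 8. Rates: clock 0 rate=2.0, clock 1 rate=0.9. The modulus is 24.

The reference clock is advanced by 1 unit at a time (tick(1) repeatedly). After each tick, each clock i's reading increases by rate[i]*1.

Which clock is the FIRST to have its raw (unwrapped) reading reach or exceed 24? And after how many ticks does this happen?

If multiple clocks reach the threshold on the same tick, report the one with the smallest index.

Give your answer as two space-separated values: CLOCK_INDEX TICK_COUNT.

clock 0: start=2, rate=2.0, needs 24-2 = 22; ticks = ceil(22/2.0) = ceil(11.0000) = 11; reading at tick 11 = 2 + 2.0*11 = 24.0000
clock 1: start=8, rate=0.9, needs 24-8 = 16; ticks = ceil(16/0.9) = ceil(17.7778) = 18; reading at tick 18 = 8 + 0.9*18 = 24.2000
Minimum tick count = 11; winners = [0]; smallest index = 0

Answer: 0 11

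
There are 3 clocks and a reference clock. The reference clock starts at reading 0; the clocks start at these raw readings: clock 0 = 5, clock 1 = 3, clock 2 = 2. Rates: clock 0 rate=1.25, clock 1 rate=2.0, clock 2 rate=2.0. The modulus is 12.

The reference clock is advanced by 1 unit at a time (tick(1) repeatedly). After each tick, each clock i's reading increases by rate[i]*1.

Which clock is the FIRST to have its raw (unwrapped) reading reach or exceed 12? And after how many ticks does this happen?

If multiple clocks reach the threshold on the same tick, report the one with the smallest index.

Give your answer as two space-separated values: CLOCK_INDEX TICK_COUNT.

Answer: 1 5

Derivation:
clock 0: start=5, rate=1.25, needs 12-5 = 7; ticks = ceil(7/1.25) = ceil(5.6000) = 6; reading at tick 6 = 5 + 1.25*6 = 12.5000
clock 1: start=3, rate=2.0, needs 12-3 = 9; ticks = ceil(9/2.0) = ceil(4.5000) = 5; reading at tick 5 = 3 + 2.0*5 = 13.0000
clock 2: start=2, rate=2.0, needs 12-2 = 10; ticks = ceil(10/2.0) = ceil(5.0000) = 5; reading at tick 5 = 2 + 2.0*5 = 12.0000
Minimum tick count = 5; winners = [1, 2]; smallest index = 1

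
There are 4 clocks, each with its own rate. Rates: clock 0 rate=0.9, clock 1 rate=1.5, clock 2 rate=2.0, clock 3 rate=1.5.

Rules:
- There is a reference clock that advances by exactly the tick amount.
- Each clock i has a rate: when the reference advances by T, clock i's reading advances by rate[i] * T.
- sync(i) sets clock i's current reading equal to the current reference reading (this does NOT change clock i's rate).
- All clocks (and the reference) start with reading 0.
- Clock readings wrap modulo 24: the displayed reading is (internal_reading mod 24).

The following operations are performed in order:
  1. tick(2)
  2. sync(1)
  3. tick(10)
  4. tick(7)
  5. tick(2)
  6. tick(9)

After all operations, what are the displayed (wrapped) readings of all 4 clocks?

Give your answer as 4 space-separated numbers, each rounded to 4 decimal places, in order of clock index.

Answer: 3.0000 20.0000 12.0000 21.0000

Derivation:
After op 1 tick(2): ref=2.0000 raw=[1.8000 3.0000 4.0000 3.0000]
After op 2 sync(1): ref=2.0000 raw=[1.8000 2.0000 4.0000 3.0000]
After op 3 tick(10): ref=12.0000 raw=[10.8000 17.0000 24.0000 18.0000]
After op 4 tick(7): ref=19.0000 raw=[17.1000 27.5000 38.0000 28.5000]
After op 5 tick(2): ref=21.0000 raw=[18.9000 30.5000 42.0000 31.5000]
After op 6 tick(9): ref=30.0000 raw=[27.0000 44.0000 60.0000 45.0000]
Wrap final raw readings (mod 24): 27.0000 mod 24 = 3.0000; 44.0000 mod 24 = 20.0000; 60.0000 mod 24 = 12.0000; 45.0000 mod 24 = 21.0000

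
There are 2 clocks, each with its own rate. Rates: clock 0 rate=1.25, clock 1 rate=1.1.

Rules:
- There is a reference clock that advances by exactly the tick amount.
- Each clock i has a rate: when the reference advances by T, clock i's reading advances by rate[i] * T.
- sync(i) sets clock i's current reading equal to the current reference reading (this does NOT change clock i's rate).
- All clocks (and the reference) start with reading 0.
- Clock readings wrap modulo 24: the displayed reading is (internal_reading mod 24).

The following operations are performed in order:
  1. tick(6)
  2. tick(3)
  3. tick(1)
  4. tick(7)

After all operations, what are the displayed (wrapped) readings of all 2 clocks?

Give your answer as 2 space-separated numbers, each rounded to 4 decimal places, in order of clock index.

Answer: 21.2500 18.7000

Derivation:
After op 1 tick(6): ref=6.0000 raw=[7.5000 6.6000]
After op 2 tick(3): ref=9.0000 raw=[11.2500 9.9000]
After op 3 tick(1): ref=10.0000 raw=[12.5000 11.0000]
After op 4 tick(7): ref=17.0000 raw=[21.2500 18.7000]
Wrap final raw readings (mod 24): 21.2500 mod 24 = 21.2500; 18.7000 mod 24 = 18.7000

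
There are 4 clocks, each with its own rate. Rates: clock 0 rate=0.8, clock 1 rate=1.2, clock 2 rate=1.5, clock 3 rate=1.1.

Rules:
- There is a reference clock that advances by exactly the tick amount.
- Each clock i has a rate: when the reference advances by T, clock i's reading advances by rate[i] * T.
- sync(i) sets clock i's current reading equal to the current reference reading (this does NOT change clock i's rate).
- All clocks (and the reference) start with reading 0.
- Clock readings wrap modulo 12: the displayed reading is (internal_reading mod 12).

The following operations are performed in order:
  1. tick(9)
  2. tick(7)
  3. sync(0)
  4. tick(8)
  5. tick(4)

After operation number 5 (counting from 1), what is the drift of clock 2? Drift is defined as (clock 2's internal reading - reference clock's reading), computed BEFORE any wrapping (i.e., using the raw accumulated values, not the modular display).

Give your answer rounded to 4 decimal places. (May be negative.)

Answer: 14.0000

Derivation:
After op 1 tick(9): ref=9.0000 raw=[7.2000 10.8000 13.5000 9.9000]
After op 2 tick(7): ref=16.0000 raw=[12.8000 19.2000 24.0000 17.6000]
After op 3 sync(0): ref=16.0000 raw=[16.0000 19.2000 24.0000 17.6000]
After op 4 tick(8): ref=24.0000 raw=[22.4000 28.8000 36.0000 26.4000]
After op 5 tick(4): ref=28.0000 raw=[25.6000 33.6000 42.0000 30.8000]
Drift of clock 2 after op 5: 42.0000 - 28.0000 = 14.0000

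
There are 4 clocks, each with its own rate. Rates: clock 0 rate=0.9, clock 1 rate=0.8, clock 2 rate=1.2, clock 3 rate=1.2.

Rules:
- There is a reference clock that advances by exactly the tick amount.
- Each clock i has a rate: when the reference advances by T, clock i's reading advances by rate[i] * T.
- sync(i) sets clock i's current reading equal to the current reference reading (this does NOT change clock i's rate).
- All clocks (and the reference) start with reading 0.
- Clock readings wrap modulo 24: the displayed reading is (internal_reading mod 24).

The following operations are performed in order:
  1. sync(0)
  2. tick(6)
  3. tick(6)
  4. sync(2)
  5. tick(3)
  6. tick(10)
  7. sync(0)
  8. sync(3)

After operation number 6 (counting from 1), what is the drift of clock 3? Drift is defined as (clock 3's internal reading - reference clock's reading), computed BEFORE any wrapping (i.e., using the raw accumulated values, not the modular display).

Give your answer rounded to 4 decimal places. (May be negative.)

Answer: 5.0000

Derivation:
After op 1 sync(0): ref=0.0000 raw=[0.0000 0.0000 0.0000 0.0000]
After op 2 tick(6): ref=6.0000 raw=[5.4000 4.8000 7.2000 7.2000]
After op 3 tick(6): ref=12.0000 raw=[10.8000 9.6000 14.4000 14.4000]
After op 4 sync(2): ref=12.0000 raw=[10.8000 9.6000 12.0000 14.4000]
After op 5 tick(3): ref=15.0000 raw=[13.5000 12.0000 15.6000 18.0000]
After op 6 tick(10): ref=25.0000 raw=[22.5000 20.0000 27.6000 30.0000]
Drift of clock 3 after op 6: 30.0000 - 25.0000 = 5.0000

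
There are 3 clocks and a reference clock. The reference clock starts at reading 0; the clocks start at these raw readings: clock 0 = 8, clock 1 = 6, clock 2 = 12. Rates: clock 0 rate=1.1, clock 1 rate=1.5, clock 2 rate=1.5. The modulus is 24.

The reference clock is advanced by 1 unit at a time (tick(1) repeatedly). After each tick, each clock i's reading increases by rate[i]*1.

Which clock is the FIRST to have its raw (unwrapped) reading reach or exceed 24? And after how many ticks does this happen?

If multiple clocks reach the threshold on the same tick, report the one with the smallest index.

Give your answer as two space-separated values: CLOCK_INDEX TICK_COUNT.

Answer: 2 8

Derivation:
clock 0: start=8, rate=1.1, needs 24-8 = 16; ticks = ceil(16/1.1) = ceil(14.5455) = 15; reading at tick 15 = 8 + 1.1*15 = 24.5000
clock 1: start=6, rate=1.5, needs 24-6 = 18; ticks = ceil(18/1.5) = ceil(12.0000) = 12; reading at tick 12 = 6 + 1.5*12 = 24.0000
clock 2: start=12, rate=1.5, needs 24-12 = 12; ticks = ceil(12/1.5) = ceil(8.0000) = 8; reading at tick 8 = 12 + 1.5*8 = 24.0000
Minimum tick count = 8; winners = [2]; smallest index = 2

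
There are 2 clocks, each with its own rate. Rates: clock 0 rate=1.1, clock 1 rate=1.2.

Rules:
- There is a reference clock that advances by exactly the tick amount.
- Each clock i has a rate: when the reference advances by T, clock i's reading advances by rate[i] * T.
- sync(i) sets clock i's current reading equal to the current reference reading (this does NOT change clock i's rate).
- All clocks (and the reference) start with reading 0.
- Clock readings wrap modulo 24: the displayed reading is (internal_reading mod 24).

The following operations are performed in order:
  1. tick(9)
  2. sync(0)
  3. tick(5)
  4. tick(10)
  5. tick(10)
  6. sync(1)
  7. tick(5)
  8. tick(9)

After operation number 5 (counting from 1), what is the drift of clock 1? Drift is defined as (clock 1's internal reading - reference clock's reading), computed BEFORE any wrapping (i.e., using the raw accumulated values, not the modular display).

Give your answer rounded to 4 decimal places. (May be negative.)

After op 1 tick(9): ref=9.0000 raw=[9.9000 10.8000]
After op 2 sync(0): ref=9.0000 raw=[9.0000 10.8000]
After op 3 tick(5): ref=14.0000 raw=[14.5000 16.8000]
After op 4 tick(10): ref=24.0000 raw=[25.5000 28.8000]
After op 5 tick(10): ref=34.0000 raw=[36.5000 40.8000]
Drift of clock 1 after op 5: 40.8000 - 34.0000 = 6.8000

Answer: 6.8000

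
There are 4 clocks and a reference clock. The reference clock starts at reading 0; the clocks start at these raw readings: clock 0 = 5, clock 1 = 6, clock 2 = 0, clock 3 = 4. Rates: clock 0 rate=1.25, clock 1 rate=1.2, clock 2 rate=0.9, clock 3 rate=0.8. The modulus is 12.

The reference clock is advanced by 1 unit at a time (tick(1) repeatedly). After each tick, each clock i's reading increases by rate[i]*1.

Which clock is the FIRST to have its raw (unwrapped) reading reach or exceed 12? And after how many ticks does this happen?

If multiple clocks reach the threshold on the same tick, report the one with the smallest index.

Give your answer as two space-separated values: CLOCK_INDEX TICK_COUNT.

Answer: 1 5

Derivation:
clock 0: start=5, rate=1.25, needs 12-5 = 7; ticks = ceil(7/1.25) = ceil(5.6000) = 6; reading at tick 6 = 5 + 1.25*6 = 12.5000
clock 1: start=6, rate=1.2, needs 12-6 = 6; ticks = ceil(6/1.2) = ceil(5.0000) = 5; reading at tick 5 = 6 + 1.2*5 = 12.0000
clock 2: start=0, rate=0.9, needs 12-0 = 12; ticks = ceil(12/0.9) = ceil(13.3333) = 14; reading at tick 14 = 0 + 0.9*14 = 12.6000
clock 3: start=4, rate=0.8, needs 12-4 = 8; ticks = ceil(8/0.8) = ceil(10.0000) = 10; reading at tick 10 = 4 + 0.8*10 = 12.0000
Minimum tick count = 5; winners = [1]; smallest index = 1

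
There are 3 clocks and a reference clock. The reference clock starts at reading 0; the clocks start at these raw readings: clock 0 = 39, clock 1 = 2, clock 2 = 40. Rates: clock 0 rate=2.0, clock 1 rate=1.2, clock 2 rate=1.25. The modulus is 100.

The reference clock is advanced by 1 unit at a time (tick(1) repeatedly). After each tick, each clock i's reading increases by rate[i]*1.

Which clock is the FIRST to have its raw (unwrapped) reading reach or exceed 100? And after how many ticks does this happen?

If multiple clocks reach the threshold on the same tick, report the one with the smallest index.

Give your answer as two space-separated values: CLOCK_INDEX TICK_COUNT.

Answer: 0 31

Derivation:
clock 0: start=39, rate=2.0, needs 100-39 = 61; ticks = ceil(61/2.0) = ceil(30.5000) = 31; reading at tick 31 = 39 + 2.0*31 = 101.0000
clock 1: start=2, rate=1.2, needs 100-2 = 98; ticks = ceil(98/1.2) = ceil(81.6667) = 82; reading at tick 82 = 2 + 1.2*82 = 100.4000
clock 2: start=40, rate=1.25, needs 100-40 = 60; ticks = ceil(60/1.25) = ceil(48.0000) = 48; reading at tick 48 = 40 + 1.25*48 = 100.0000
Minimum tick count = 31; winners = [0]; smallest index = 0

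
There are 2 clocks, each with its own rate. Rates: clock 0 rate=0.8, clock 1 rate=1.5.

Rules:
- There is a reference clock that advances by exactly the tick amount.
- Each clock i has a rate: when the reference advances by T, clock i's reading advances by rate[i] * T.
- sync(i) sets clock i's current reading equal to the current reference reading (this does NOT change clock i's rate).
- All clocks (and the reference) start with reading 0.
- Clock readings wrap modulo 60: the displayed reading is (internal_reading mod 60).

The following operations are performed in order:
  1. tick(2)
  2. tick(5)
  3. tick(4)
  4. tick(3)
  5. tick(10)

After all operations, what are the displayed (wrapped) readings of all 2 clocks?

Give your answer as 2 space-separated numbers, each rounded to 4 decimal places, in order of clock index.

Answer: 19.2000 36.0000

Derivation:
After op 1 tick(2): ref=2.0000 raw=[1.6000 3.0000]
After op 2 tick(5): ref=7.0000 raw=[5.6000 10.5000]
After op 3 tick(4): ref=11.0000 raw=[8.8000 16.5000]
After op 4 tick(3): ref=14.0000 raw=[11.2000 21.0000]
After op 5 tick(10): ref=24.0000 raw=[19.2000 36.0000]
Wrap final raw readings (mod 60): 19.2000 mod 60 = 19.2000; 36.0000 mod 60 = 36.0000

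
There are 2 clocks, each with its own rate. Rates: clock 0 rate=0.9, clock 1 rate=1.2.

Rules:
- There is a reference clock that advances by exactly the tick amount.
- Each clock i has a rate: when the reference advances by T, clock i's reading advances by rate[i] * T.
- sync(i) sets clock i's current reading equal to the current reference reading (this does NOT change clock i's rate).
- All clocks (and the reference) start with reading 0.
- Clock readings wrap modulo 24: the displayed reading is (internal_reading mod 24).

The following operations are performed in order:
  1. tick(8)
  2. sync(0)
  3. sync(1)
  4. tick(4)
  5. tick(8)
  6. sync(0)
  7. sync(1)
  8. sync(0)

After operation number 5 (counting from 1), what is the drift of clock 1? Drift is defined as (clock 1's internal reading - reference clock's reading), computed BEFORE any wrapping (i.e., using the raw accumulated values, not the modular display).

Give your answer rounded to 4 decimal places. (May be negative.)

Answer: 2.4000

Derivation:
After op 1 tick(8): ref=8.0000 raw=[7.2000 9.6000]
After op 2 sync(0): ref=8.0000 raw=[8.0000 9.6000]
After op 3 sync(1): ref=8.0000 raw=[8.0000 8.0000]
After op 4 tick(4): ref=12.0000 raw=[11.6000 12.8000]
After op 5 tick(8): ref=20.0000 raw=[18.8000 22.4000]
Drift of clock 1 after op 5: 22.4000 - 20.0000 = 2.4000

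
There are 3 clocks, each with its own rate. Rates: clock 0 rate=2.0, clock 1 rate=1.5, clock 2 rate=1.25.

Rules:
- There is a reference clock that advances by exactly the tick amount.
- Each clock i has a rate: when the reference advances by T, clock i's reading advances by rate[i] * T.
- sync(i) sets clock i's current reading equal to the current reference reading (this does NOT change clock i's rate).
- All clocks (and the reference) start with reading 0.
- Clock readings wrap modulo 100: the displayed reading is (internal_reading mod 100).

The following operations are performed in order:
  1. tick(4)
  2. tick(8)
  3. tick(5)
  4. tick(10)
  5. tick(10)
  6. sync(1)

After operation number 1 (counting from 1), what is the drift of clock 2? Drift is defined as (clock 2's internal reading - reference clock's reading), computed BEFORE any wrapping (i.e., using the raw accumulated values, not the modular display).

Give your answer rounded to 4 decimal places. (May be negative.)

After op 1 tick(4): ref=4.0000 raw=[8.0000 6.0000 5.0000]
Drift of clock 2 after op 1: 5.0000 - 4.0000 = 1.0000

Answer: 1.0000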